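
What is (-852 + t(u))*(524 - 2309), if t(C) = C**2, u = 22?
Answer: 656880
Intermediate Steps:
(-852 + t(u))*(524 - 2309) = (-852 + 22**2)*(524 - 2309) = (-852 + 484)*(-1785) = -368*(-1785) = 656880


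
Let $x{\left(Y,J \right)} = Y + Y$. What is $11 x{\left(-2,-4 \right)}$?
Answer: $-44$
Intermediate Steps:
$x{\left(Y,J \right)} = 2 Y$
$11 x{\left(-2,-4 \right)} = 11 \cdot 2 \left(-2\right) = 11 \left(-4\right) = -44$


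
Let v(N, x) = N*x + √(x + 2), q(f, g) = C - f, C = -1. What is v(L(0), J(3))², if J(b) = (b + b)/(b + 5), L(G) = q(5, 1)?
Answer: (9 - √11)²/4 ≈ 8.0752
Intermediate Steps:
q(f, g) = -1 - f
L(G) = -6 (L(G) = -1 - 1*5 = -1 - 5 = -6)
J(b) = 2*b/(5 + b) (J(b) = (2*b)/(5 + b) = 2*b/(5 + b))
v(N, x) = √(2 + x) + N*x (v(N, x) = N*x + √(2 + x) = √(2 + x) + N*x)
v(L(0), J(3))² = (√(2 + 2*3/(5 + 3)) - 12*3/(5 + 3))² = (√(2 + 2*3/8) - 12*3/8)² = (√(2 + 2*3*(⅛)) - 12*3/8)² = (√(2 + ¾) - 6*¾)² = (√(11/4) - 9/2)² = (√11/2 - 9/2)² = (-9/2 + √11/2)²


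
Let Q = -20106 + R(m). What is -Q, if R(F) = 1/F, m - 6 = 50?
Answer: 1125935/56 ≈ 20106.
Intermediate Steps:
m = 56 (m = 6 + 50 = 56)
Q = -1125935/56 (Q = -20106 + 1/56 = -1125935/56 ≈ -20106.)
-Q = -1*(-1125935/56) = 1125935/56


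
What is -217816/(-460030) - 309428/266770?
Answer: -601709918/876587165 ≈ -0.68642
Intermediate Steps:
-217816/(-460030) - 309428/266770 = -217816*(-1/460030) - 309428*1/266770 = 108908/230015 - 22102/19055 = -601709918/876587165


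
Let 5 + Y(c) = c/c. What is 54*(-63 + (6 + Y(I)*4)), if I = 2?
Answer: -3942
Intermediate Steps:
Y(c) = -4 (Y(c) = -5 + c/c = -5 + 1 = -4)
54*(-63 + (6 + Y(I)*4)) = 54*(-63 + (6 - 4*4)) = 54*(-63 + (6 - 16)) = 54*(-63 - 10) = 54*(-73) = -3942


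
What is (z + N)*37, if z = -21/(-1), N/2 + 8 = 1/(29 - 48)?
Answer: 3441/19 ≈ 181.11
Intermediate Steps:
N = -306/19 (N = -16 + 2/(29 - 48) = -16 + 2/(-19) = -16 + 2*(-1/19) = -16 - 2/19 = -306/19 ≈ -16.105)
z = 21 (z = -21*(-1) = 21)
(z + N)*37 = (21 - 306/19)*37 = (93/19)*37 = 3441/19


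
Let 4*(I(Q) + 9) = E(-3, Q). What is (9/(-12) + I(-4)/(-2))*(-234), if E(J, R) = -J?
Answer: -3159/4 ≈ -789.75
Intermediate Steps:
I(Q) = -33/4 (I(Q) = -9 + (-1*(-3))/4 = -9 + (1/4)*3 = -9 + 3/4 = -33/4)
(9/(-12) + I(-4)/(-2))*(-234) = (9/(-12) - 33/4/(-2))*(-234) = (9*(-1/12) - 33/4*(-1/2))*(-234) = (-3/4 + 33/8)*(-234) = (27/8)*(-234) = -3159/4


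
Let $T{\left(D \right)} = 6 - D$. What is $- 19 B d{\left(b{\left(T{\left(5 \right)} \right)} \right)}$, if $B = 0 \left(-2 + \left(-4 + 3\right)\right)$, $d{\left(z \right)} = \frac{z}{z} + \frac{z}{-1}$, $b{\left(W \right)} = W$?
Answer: $0$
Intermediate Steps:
$d{\left(z \right)} = 1 - z$ ($d{\left(z \right)} = 1 + z \left(-1\right) = 1 - z$)
$B = 0$ ($B = 0 \left(-2 - 1\right) = 0 \left(-3\right) = 0$)
$- 19 B d{\left(b{\left(T{\left(5 \right)} \right)} \right)} = \left(-19\right) 0 \left(1 - \left(6 - 5\right)\right) = 0 \left(1 - \left(6 - 5\right)\right) = 0 \left(1 - 1\right) = 0 \cdot 0 = 0$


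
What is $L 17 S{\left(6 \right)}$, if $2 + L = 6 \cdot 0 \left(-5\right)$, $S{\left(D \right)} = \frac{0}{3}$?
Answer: $0$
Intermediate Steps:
$S{\left(D \right)} = 0$ ($S{\left(D \right)} = 0 \cdot \frac{1}{3} = 0$)
$L = -2$ ($L = -2 + 6 \cdot 0 \left(-5\right) = -2 + 0 \left(-5\right) = -2 + 0 = -2$)
$L 17 S{\left(6 \right)} = \left(-2\right) 17 \cdot 0 = \left(-34\right) 0 = 0$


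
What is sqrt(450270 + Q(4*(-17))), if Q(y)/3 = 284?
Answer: sqrt(451122) ≈ 671.66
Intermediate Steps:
Q(y) = 852 (Q(y) = 3*284 = 852)
sqrt(450270 + Q(4*(-17))) = sqrt(450270 + 852) = sqrt(451122)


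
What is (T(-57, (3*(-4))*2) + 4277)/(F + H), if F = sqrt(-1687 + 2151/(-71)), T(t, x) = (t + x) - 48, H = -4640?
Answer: -170814640/191090441 - 1037*I*sqrt(2164222)/191090441 ≈ -0.89389 - 0.0079834*I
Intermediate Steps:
T(t, x) = -48 + t + x
F = 2*I*sqrt(2164222)/71 (F = sqrt(-1687 + 2151*(-1/71)) = sqrt(-1687 - 2151/71) = sqrt(-121928/71) = 2*I*sqrt(2164222)/71 ≈ 41.44*I)
(T(-57, (3*(-4))*2) + 4277)/(F + H) = ((-48 - 57 + (3*(-4))*2) + 4277)/(2*I*sqrt(2164222)/71 - 4640) = ((-48 - 57 - 12*2) + 4277)/(-4640 + 2*I*sqrt(2164222)/71) = ((-48 - 57 - 24) + 4277)/(-4640 + 2*I*sqrt(2164222)/71) = (-129 + 4277)/(-4640 + 2*I*sqrt(2164222)/71) = 4148/(-4640 + 2*I*sqrt(2164222)/71)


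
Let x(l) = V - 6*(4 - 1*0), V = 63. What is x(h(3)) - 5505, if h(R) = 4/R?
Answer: -5466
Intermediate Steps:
x(l) = 39 (x(l) = 63 - 6*(4 - 1*0) = 63 - 6*(4 + 0) = 63 - 6*4 = 63 - 1*24 = 63 - 24 = 39)
x(h(3)) - 5505 = 39 - 5505 = -5466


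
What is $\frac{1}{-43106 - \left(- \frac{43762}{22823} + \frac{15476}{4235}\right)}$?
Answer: $- \frac{96655405}{4166595764608} \approx -2.3198 \cdot 10^{-5}$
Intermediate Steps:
$\frac{1}{-43106 - \left(- \frac{43762}{22823} + \frac{15476}{4235}\right)} = \frac{1}{-43106 - \left(- \frac{43762}{22823} + \frac{46428}{12705}\right)} = \frac{1}{-43106 + \left(\left(-46428\right) \frac{1}{12705} + \frac{43762}{22823}\right)} = \frac{1}{-43106 + \left(- \frac{15476}{4235} + \frac{43762}{22823}\right)} = \frac{1}{-43106 - \frac{167876678}{96655405}} = \frac{1}{- \frac{4166595764608}{96655405}} = - \frac{96655405}{4166595764608}$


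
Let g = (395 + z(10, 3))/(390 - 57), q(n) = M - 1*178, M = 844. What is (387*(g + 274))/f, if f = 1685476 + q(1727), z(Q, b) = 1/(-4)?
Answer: 15761521/249549016 ≈ 0.063160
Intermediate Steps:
z(Q, b) = -¼
q(n) = 666 (q(n) = 844 - 1*178 = 844 - 178 = 666)
g = 1579/1332 (g = (395 - ¼)/(390 - 57) = (1579/4)/333 = (1579/4)*(1/333) = 1579/1332 ≈ 1.1854)
f = 1686142 (f = 1685476 + 666 = 1686142)
(387*(g + 274))/f = (387*(1579/1332 + 274))/1686142 = (387*(366547/1332))*(1/1686142) = (15761521/148)*(1/1686142) = 15761521/249549016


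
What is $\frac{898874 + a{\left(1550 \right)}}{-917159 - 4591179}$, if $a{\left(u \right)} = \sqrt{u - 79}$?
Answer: $- \frac{449437}{2754169} - \frac{\sqrt{1471}}{5508338} \approx -0.16319$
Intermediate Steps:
$a{\left(u \right)} = \sqrt{-79 + u}$
$\frac{898874 + a{\left(1550 \right)}}{-917159 - 4591179} = \frac{898874 + \sqrt{-79 + 1550}}{-917159 - 4591179} = \frac{898874 + \sqrt{1471}}{-5508338} = \left(898874 + \sqrt{1471}\right) \left(- \frac{1}{5508338}\right) = - \frac{449437}{2754169} - \frac{\sqrt{1471}}{5508338}$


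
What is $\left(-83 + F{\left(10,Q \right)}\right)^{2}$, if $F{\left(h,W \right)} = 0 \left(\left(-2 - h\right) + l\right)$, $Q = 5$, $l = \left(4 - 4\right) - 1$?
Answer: $6889$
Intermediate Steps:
$l = -1$ ($l = 0 - 1 = -1$)
$F{\left(h,W \right)} = 0$ ($F{\left(h,W \right)} = 0 \left(\left(-2 - h\right) - 1\right) = 0 \left(-3 - h\right) = 0$)
$\left(-83 + F{\left(10,Q \right)}\right)^{2} = \left(-83 + 0\right)^{2} = \left(-83\right)^{2} = 6889$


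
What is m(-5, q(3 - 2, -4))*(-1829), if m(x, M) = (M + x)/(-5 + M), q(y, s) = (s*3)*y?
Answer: -1829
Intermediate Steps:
q(y, s) = 3*s*y (q(y, s) = (3*s)*y = 3*s*y)
m(x, M) = (M + x)/(-5 + M)
m(-5, q(3 - 2, -4))*(-1829) = ((3*(-4)*(3 - 2) - 5)/(-5 + 3*(-4)*(3 - 2)))*(-1829) = ((3*(-4)*1 - 5)/(-5 + 3*(-4)*1))*(-1829) = ((-12 - 5)/(-5 - 12))*(-1829) = (-17/(-17))*(-1829) = -1/17*(-17)*(-1829) = 1*(-1829) = -1829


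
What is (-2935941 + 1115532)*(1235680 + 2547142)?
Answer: -6886283214198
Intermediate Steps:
(-2935941 + 1115532)*(1235680 + 2547142) = -1820409*3782822 = -6886283214198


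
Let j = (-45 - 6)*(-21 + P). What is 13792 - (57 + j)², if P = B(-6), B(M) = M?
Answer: -2042564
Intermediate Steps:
P = -6
j = 1377 (j = (-45 - 6)*(-21 - 6) = -51*(-27) = 1377)
13792 - (57 + j)² = 13792 - (57 + 1377)² = 13792 - 1*1434² = 13792 - 1*2056356 = 13792 - 2056356 = -2042564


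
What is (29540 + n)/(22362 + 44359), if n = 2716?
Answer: 32256/66721 ≈ 0.48345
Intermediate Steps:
(29540 + n)/(22362 + 44359) = (29540 + 2716)/(22362 + 44359) = 32256/66721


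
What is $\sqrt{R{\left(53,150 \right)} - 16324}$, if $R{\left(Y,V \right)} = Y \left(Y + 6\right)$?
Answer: $i \sqrt{13197} \approx 114.88 i$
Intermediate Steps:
$R{\left(Y,V \right)} = Y \left(6 + Y\right)$
$\sqrt{R{\left(53,150 \right)} - 16324} = \sqrt{53 \left(6 + 53\right) - 16324} = \sqrt{53 \cdot 59 - 16324} = \sqrt{3127 - 16324} = \sqrt{-13197} = i \sqrt{13197}$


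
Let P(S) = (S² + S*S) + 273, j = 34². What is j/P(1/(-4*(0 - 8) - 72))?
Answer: 924800/218401 ≈ 4.2344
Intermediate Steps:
j = 1156
P(S) = 273 + 2*S² (P(S) = (S² + S²) + 273 = 2*S² + 273 = 273 + 2*S²)
j/P(1/(-4*(0 - 8) - 72)) = 1156/(273 + 2*(1/(-4*(0 - 8) - 72))²) = 1156/(273 + 2*(1/(-4*(-8) - 72))²) = 1156/(273 + 2*(1/(32 - 72))²) = 1156/(273 + 2*(1/(-40))²) = 1156/(273 + 2*(-1/40)²) = 1156/(273 + 2*(1/1600)) = 1156/(273 + 1/800) = 1156/(218401/800) = 1156*(800/218401) = 924800/218401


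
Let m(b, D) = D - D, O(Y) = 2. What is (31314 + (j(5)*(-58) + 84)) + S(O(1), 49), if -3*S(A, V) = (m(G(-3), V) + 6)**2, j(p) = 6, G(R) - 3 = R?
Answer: 31038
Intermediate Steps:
G(R) = 3 + R
m(b, D) = 0
S(A, V) = -12 (S(A, V) = -(0 + 6)**2/3 = -1/3*6**2 = -1/3*36 = -12)
(31314 + (j(5)*(-58) + 84)) + S(O(1), 49) = (31314 + (6*(-58) + 84)) - 12 = (31314 + (-348 + 84)) - 12 = (31314 - 264) - 12 = 31050 - 12 = 31038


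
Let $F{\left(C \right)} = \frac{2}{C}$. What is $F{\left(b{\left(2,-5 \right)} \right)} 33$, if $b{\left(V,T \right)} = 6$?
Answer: $11$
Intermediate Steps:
$F{\left(b{\left(2,-5 \right)} \right)} 33 = \frac{2}{6} \cdot 33 = 2 \cdot \frac{1}{6} \cdot 33 = \frac{1}{3} \cdot 33 = 11$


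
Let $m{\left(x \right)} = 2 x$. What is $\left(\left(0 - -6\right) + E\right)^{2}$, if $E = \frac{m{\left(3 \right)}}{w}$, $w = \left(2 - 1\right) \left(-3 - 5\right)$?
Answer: $\frac{441}{16} \approx 27.563$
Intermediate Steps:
$w = -8$ ($w = 1 \left(-8\right) = -8$)
$E = - \frac{3}{4}$ ($E = \frac{2 \cdot 3}{-8} = 6 \left(- \frac{1}{8}\right) = - \frac{3}{4} \approx -0.75$)
$\left(\left(0 - -6\right) + E\right)^{2} = \left(\left(0 - -6\right) - \frac{3}{4}\right)^{2} = \left(\left(0 + 6\right) - \frac{3}{4}\right)^{2} = \left(6 - \frac{3}{4}\right)^{2} = \left(\frac{21}{4}\right)^{2} = \frac{441}{16}$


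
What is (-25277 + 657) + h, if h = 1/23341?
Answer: -574655419/23341 ≈ -24620.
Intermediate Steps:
h = 1/23341 ≈ 4.2843e-5
(-25277 + 657) + h = (-25277 + 657) + 1/23341 = -24620 + 1/23341 = -574655419/23341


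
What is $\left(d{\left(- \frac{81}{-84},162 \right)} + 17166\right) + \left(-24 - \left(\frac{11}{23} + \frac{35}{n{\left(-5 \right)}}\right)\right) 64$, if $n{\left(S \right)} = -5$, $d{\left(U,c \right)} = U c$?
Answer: $\frac{5217561}{322} \approx 16204.0$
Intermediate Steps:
$\left(d{\left(- \frac{81}{-84},162 \right)} + 17166\right) + \left(-24 - \left(\frac{11}{23} + \frac{35}{n{\left(-5 \right)}}\right)\right) 64 = \left(- \frac{81}{-84} \cdot 162 + 17166\right) + \left(-24 - \left(-7 + \frac{11}{23}\right)\right) 64 = \left(\left(-81\right) \left(- \frac{1}{84}\right) 162 + 17166\right) + \left(-24 - - \frac{150}{23}\right) 64 = \left(\frac{27}{28} \cdot 162 + 17166\right) + \left(-24 + \left(7 - \frac{11}{23}\right)\right) 64 = \left(\frac{2187}{14} + 17166\right) + \left(-24 + \frac{150}{23}\right) 64 = \frac{242511}{14} - \frac{25728}{23} = \frac{5217561}{322}$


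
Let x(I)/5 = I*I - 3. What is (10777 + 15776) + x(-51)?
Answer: 39543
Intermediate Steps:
x(I) = -15 + 5*I² (x(I) = 5*(I*I - 3) = 5*(I² - 3) = 5*(-3 + I²) = -15 + 5*I²)
(10777 + 15776) + x(-51) = (10777 + 15776) + (-15 + 5*(-51)²) = 26553 + (-15 + 5*2601) = 26553 + (-15 + 13005) = 26553 + 12990 = 39543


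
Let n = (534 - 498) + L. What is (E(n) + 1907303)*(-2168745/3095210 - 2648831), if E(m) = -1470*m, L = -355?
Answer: -3896399721965936683/619042 ≈ -6.2942e+12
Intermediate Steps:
n = -319 (n = (534 - 498) - 355 = 36 - 355 = -319)
(E(n) + 1907303)*(-2168745/3095210 - 2648831) = (-1470*(-319) + 1907303)*(-2168745/3095210 - 2648831) = (468930 + 1907303)*(-2168745*1/3095210 - 2648831) = 2376233*(-433749/619042 - 2648831) = 2376233*(-1639738073651/619042) = -3896399721965936683/619042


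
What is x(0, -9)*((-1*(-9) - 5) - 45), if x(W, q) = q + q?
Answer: 738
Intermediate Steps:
x(W, q) = 2*q
x(0, -9)*((-1*(-9) - 5) - 45) = (2*(-9))*((-1*(-9) - 5) - 45) = -18*((9 - 5) - 45) = -18*(4 - 45) = -18*(-41) = 738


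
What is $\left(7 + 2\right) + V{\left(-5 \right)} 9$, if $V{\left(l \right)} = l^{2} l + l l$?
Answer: $-891$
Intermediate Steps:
$V{\left(l \right)} = l^{2} + l^{3}$ ($V{\left(l \right)} = l^{3} + l^{2} = l^{2} + l^{3}$)
$\left(7 + 2\right) + V{\left(-5 \right)} 9 = \left(7 + 2\right) + \left(-5\right)^{2} \left(1 - 5\right) 9 = 9 + 25 \left(-4\right) 9 = 9 - 900 = -891$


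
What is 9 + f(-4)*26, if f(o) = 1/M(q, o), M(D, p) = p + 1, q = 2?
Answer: ⅓ ≈ 0.33333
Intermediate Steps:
M(D, p) = 1 + p
f(o) = 1/(1 + o)
9 + f(-4)*26 = 9 + 26/(1 - 4) = 9 + 26/(-3) = 9 - ⅓*26 = 9 - 26/3 = ⅓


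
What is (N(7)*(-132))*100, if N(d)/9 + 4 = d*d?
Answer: -5346000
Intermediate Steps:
N(d) = -36 + 9*d**2 (N(d) = -36 + 9*(d*d) = -36 + 9*d**2)
(N(7)*(-132))*100 = ((-36 + 9*7**2)*(-132))*100 = ((-36 + 9*49)*(-132))*100 = ((-36 + 441)*(-132))*100 = (405*(-132))*100 = -53460*100 = -5346000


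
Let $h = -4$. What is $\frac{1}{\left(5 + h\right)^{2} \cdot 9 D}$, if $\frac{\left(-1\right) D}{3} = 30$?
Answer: $- \frac{1}{810} \approx -0.0012346$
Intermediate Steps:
$D = -90$ ($D = \left(-3\right) 30 = -90$)
$\frac{1}{\left(5 + h\right)^{2} \cdot 9 D} = \frac{1}{\left(5 - 4\right)^{2} \cdot 9 \left(-90\right)} = \frac{1}{1^{2} \cdot 9 \left(-90\right)} = \frac{1}{1 \cdot 9 \left(-90\right)} = \frac{1}{9 \left(-90\right)} = \frac{1}{-810} = - \frac{1}{810}$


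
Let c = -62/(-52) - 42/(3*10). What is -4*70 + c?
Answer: -36427/130 ≈ -280.21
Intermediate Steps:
c = -27/130 (c = -62*(-1/52) - 42/30 = 31/26 - 42*1/30 = 31/26 - 7/5 = -27/130 ≈ -0.20769)
-4*70 + c = -4*70 - 27/130 = -280 - 27/130 = -36427/130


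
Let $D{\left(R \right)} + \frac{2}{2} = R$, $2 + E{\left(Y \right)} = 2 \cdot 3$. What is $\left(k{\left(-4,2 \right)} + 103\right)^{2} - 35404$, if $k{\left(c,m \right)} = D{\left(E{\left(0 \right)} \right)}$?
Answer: $-24168$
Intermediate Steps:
$E{\left(Y \right)} = 4$ ($E{\left(Y \right)} = -2 + 2 \cdot 3 = -2 + 6 = 4$)
$D{\left(R \right)} = -1 + R$
$k{\left(c,m \right)} = 3$ ($k{\left(c,m \right)} = -1 + 4 = 3$)
$\left(k{\left(-4,2 \right)} + 103\right)^{2} - 35404 = \left(3 + 103\right)^{2} - 35404 = 106^{2} - 35404 = 11236 - 35404 = -24168$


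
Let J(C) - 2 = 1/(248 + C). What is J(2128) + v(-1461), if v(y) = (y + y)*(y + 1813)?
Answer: -2443815791/2376 ≈ -1.0285e+6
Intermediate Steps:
v(y) = 2*y*(1813 + y) (v(y) = (2*y)*(1813 + y) = 2*y*(1813 + y))
J(C) = 2 + 1/(248 + C)
J(2128) + v(-1461) = (497 + 2*2128)/(248 + 2128) + 2*(-1461)*(1813 - 1461) = (497 + 4256)/2376 + 2*(-1461)*352 = (1/2376)*4753 - 1028544 = 4753/2376 - 1028544 = -2443815791/2376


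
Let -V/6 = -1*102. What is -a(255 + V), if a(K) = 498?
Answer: -498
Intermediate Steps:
V = 612 (V = -(-6)*102 = -6*(-102) = 612)
-a(255 + V) = -1*498 = -498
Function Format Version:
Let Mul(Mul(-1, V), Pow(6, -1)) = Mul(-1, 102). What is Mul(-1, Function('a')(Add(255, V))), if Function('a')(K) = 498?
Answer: -498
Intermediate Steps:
V = 612 (V = Mul(-6, Mul(-1, 102)) = Mul(-6, -102) = 612)
Mul(-1, Function('a')(Add(255, V))) = Mul(-1, 498) = -498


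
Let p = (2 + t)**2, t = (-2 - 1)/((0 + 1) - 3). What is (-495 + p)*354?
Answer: -341787/2 ≈ -1.7089e+5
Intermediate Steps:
t = 3/2 (t = -3/(1 - 3) = -3/(-2) = -3*(-1/2) = 3/2 ≈ 1.5000)
p = 49/4 (p = (2 + 3/2)**2 = (7/2)**2 = 49/4 ≈ 12.250)
(-495 + p)*354 = (-495 + 49/4)*354 = -1931/4*354 = -341787/2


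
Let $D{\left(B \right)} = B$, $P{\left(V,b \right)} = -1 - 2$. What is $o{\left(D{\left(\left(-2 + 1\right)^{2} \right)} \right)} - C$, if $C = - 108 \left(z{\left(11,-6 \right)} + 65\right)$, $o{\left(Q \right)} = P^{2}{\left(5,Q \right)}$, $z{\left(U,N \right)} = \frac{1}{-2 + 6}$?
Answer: $7056$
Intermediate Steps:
$z{\left(U,N \right)} = \frac{1}{4}$
$P{\left(V,b \right)} = -3$ ($P{\left(V,b \right)} = -1 - 2 = -3$)
$o{\left(Q \right)} = 9$ ($o{\left(Q \right)} = \left(-3\right)^{2} = 9$)
$C = -7047$ ($C = - 108 \left(\frac{1}{4} + 65\right) = \left(-108\right) \frac{261}{4} = -7047$)
$o{\left(D{\left(\left(-2 + 1\right)^{2} \right)} \right)} - C = 9 - -7047 = 9 + 7047 = 7056$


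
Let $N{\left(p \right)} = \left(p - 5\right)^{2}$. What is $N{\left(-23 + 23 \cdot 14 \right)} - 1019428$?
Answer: $-932992$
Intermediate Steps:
$N{\left(p \right)} = \left(-5 + p\right)^{2}$
$N{\left(-23 + 23 \cdot 14 \right)} - 1019428 = \left(-5 + \left(-23 + 23 \cdot 14\right)\right)^{2} - 1019428 = \left(-5 + \left(-23 + 322\right)\right)^{2} - 1019428 = \left(-5 + 299\right)^{2} - 1019428 = 294^{2} - 1019428 = 86436 - 1019428 = -932992$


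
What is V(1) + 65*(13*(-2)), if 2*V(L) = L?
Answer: -3379/2 ≈ -1689.5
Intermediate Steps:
V(L) = L/2
V(1) + 65*(13*(-2)) = (1/2)*1 + 65*(13*(-2)) = 1/2 + 65*(-26) = 1/2 - 1690 = -3379/2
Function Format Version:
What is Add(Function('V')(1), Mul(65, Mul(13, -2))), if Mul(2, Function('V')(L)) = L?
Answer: Rational(-3379, 2) ≈ -1689.5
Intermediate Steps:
Function('V')(L) = Mul(Rational(1, 2), L)
Add(Function('V')(1), Mul(65, Mul(13, -2))) = Add(Mul(Rational(1, 2), 1), Mul(65, Mul(13, -2))) = Add(Rational(1, 2), Mul(65, -26)) = Add(Rational(1, 2), -1690) = Rational(-3379, 2)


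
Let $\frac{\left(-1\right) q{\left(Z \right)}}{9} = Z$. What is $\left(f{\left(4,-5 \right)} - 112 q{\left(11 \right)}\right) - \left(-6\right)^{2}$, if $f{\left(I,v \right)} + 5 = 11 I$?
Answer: $11091$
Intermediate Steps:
$f{\left(I,v \right)} = -5 + 11 I$
$q{\left(Z \right)} = - 9 Z$
$\left(f{\left(4,-5 \right)} - 112 q{\left(11 \right)}\right) - \left(-6\right)^{2} = \left(\left(-5 + 11 \cdot 4\right) - 112 \left(\left(-9\right) 11\right)\right) - \left(-6\right)^{2} = \left(\left(-5 + 44\right) - -11088\right) - 36 = \left(39 + 11088\right) - 36 = 11127 - 36 = 11091$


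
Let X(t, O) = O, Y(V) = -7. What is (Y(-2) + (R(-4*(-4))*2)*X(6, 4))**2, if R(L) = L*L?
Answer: 4165681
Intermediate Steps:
R(L) = L**2
(Y(-2) + (R(-4*(-4))*2)*X(6, 4))**2 = (-7 + ((-4*(-4))**2*2)*4)**2 = (-7 + (16**2*2)*4)**2 = (-7 + (256*2)*4)**2 = (-7 + 512*4)**2 = (-7 + 2048)**2 = 2041**2 = 4165681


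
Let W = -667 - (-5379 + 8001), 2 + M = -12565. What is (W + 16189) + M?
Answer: 333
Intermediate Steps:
M = -12567 (M = -2 - 12565 = -12567)
W = -3289 (W = -667 - 1*2622 = -667 - 2622 = -3289)
(W + 16189) + M = (-3289 + 16189) - 12567 = 12900 - 12567 = 333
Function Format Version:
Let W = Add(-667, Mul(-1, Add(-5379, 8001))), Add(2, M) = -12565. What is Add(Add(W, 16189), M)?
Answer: 333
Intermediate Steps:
M = -12567 (M = Add(-2, -12565) = -12567)
W = -3289 (W = Add(-667, Mul(-1, 2622)) = Add(-667, -2622) = -3289)
Add(Add(W, 16189), M) = Add(Add(-3289, 16189), -12567) = Add(12900, -12567) = 333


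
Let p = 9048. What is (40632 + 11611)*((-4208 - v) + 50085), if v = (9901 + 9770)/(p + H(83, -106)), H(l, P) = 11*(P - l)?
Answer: 5567312596502/2323 ≈ 2.3966e+9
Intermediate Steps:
H(l, P) = -11*l + 11*P
v = 6557/2323 (v = (9901 + 9770)/(9048 + (-11*83 + 11*(-106))) = 19671/(9048 + (-913 - 1166)) = 19671/(9048 - 2079) = 19671/6969 = 19671*(1/6969) = 6557/2323 ≈ 2.8226)
(40632 + 11611)*((-4208 - v) + 50085) = (40632 + 11611)*((-4208 - 1*6557/2323) + 50085) = 52243*((-4208 - 6557/2323) + 50085) = 52243*(-9781741/2323 + 50085) = 52243*(106565714/2323) = 5567312596502/2323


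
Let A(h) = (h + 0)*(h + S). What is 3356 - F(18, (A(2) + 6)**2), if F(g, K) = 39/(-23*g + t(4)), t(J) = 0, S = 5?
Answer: 463141/138 ≈ 3356.1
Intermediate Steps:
A(h) = h*(5 + h) (A(h) = (h + 0)*(h + 5) = h*(5 + h))
F(g, K) = -39/(23*g) (F(g, K) = 39/(-23*g + 0) = 39/((-23*g)) = 39*(-1/(23*g)) = -39/(23*g))
3356 - F(18, (A(2) + 6)**2) = 3356 - (-39)/(23*18) = 3356 - 1*(-13/138) = 3356 + 13/138 = 463141/138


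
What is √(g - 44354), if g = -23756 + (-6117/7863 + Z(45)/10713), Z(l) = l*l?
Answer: 8*I*√93228437116970351/9359591 ≈ 260.98*I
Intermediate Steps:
Z(l) = l²
g = -222351955890/9359591 (g = -23756 + (-6117/7863 + 45²/10713) = -23756 + (-6117*1/7863 + 2025*(1/10713)) = -23756 + (-2039/2621 + 675/3571) = -23756 - 5512094/9359591 = -222351955890/9359591 ≈ -23757.)
√(g - 44354) = √(-222351955890/9359591 - 44354) = √(-637487255104/9359591) = 8*I*√93228437116970351/9359591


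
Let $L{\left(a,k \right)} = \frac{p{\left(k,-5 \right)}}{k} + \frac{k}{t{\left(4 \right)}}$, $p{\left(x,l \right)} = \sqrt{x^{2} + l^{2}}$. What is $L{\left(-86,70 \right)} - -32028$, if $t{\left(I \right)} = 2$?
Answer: $32063 + \frac{\sqrt{197}}{14} \approx 32064.0$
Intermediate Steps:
$p{\left(x,l \right)} = \sqrt{l^{2} + x^{2}}$
$L{\left(a,k \right)} = \frac{k}{2} + \frac{\sqrt{25 + k^{2}}}{k}$ ($L{\left(a,k \right)} = \frac{\sqrt{\left(-5\right)^{2} + k^{2}}}{k} + \frac{k}{2} = \frac{\sqrt{25 + k^{2}}}{k} + k \frac{1}{2} = \frac{\sqrt{25 + k^{2}}}{k} + \frac{k}{2} = \frac{k}{2} + \frac{\sqrt{25 + k^{2}}}{k}$)
$L{\left(-86,70 \right)} - -32028 = \left(\frac{1}{2} \cdot 70 + \frac{\sqrt{25 + 70^{2}}}{70}\right) - -32028 = \left(35 + \frac{\sqrt{25 + 4900}}{70}\right) + 32028 = \left(35 + \frac{\sqrt{4925}}{70}\right) + 32028 = \left(35 + \frac{5 \sqrt{197}}{70}\right) + 32028 = \left(35 + \frac{\sqrt{197}}{14}\right) + 32028 = 32063 + \frac{\sqrt{197}}{14}$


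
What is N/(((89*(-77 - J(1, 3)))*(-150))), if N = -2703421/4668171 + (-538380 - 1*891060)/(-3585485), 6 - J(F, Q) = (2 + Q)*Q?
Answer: -604041017989/3038889022701078600 ≈ -1.9877e-7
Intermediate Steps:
J(F, Q) = 6 - Q*(2 + Q) (J(F, Q) = 6 - (2 + Q)*Q = 6 - Q*(2 + Q))
N = -604041017989/3347531419587 (N = -2703421*1/4668171 + (-538380 - 891060)*(-1/3585485) = -2703421/4668171 - 1429440*(-1/3585485) = -2703421/4668171 + 285888/717097 = -604041017989/3347531419587 ≈ -0.18044)
N/(((89*(-77 - J(1, 3)))*(-150))) = -604041017989*(-1/(13350*(-77 - (6 - 1*3**2 - 2*3))))/3347531419587 = -604041017989*(-1/(13350*(-77 - (6 - 1*9 - 6))))/3347531419587 = -604041017989*(-1/(13350*(-77 - (6 - 9 - 6))))/3347531419587 = -604041017989*(-1/(13350*(-77 - 1*(-9))))/3347531419587 = -604041017989*(-1/(13350*(-77 + 9)))/3347531419587 = -604041017989/(3347531419587*((89*(-68))*(-150))) = -604041017989/(3347531419587*((-6052*(-150)))) = -604041017989/3347531419587/907800 = -604041017989/3347531419587*1/907800 = -604041017989/3038889022701078600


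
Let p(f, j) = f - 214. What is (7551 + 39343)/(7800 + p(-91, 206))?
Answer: 46894/7495 ≈ 6.2567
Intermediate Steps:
p(f, j) = -214 + f
(7551 + 39343)/(7800 + p(-91, 206)) = (7551 + 39343)/(7800 + (-214 - 91)) = 46894/(7800 - 305) = 46894/7495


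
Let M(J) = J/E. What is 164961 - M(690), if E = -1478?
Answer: 121906524/739 ≈ 1.6496e+5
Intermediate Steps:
M(J) = -J/1478 (M(J) = J/(-1478) = J*(-1/1478) = -J/1478)
164961 - M(690) = 164961 - (-1)*690/1478 = 164961 - 1*(-345/739) = 164961 + 345/739 = 121906524/739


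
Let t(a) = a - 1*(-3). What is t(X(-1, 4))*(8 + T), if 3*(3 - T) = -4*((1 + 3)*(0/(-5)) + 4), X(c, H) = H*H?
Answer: 931/3 ≈ 310.33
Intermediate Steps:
X(c, H) = H**2
T = 25/3 (T = 3 - (-4)*((1 + 3)*(0/(-5)) + 4)/3 = 3 - (-4)*(4*(0*(-1/5)) + 4)/3 = 3 - (-4)*(4*0 + 4)/3 = 3 - (-4)*(0 + 4)/3 = 3 - (-4)*4/3 = 3 - 1/3*(-16) = 3 + 16/3 = 25/3 ≈ 8.3333)
t(a) = 3 + a (t(a) = a + 3 = 3 + a)
t(X(-1, 4))*(8 + T) = (3 + 4**2)*(8 + 25/3) = (3 + 16)*(49/3) = 19*(49/3) = 931/3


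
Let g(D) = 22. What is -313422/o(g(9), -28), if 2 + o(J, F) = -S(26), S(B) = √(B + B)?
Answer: -52237/4 + 52237*√13/4 ≈ 34027.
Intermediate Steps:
S(B) = √2*√B (S(B) = √(2*B) = √2*√B)
o(J, F) = -2 - 2*√13 (o(J, F) = -2 - √2*√26 = -2 - 2*√13)
-313422/o(g(9), -28) = -313422/(-2 - 2*√13)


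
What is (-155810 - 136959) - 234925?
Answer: -527694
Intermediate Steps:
(-155810 - 136959) - 234925 = -292769 - 234925 = -527694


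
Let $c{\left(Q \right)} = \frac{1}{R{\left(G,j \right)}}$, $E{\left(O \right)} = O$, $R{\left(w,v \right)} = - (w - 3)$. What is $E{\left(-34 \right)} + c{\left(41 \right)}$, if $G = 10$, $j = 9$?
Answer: $- \frac{239}{7} \approx -34.143$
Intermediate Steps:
$R{\left(w,v \right)} = 3 - w$ ($R{\left(w,v \right)} = - (-3 + w) = 3 - w$)
$c{\left(Q \right)} = - \frac{1}{7}$ ($c{\left(Q \right)} = \frac{1}{3 - 10} = \frac{1}{-7} = - \frac{1}{7}$)
$E{\left(-34 \right)} + c{\left(41 \right)} = -34 - \frac{1}{7} = - \frac{239}{7}$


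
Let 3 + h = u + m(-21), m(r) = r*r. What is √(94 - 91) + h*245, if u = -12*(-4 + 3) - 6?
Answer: 108780 + √3 ≈ 1.0878e+5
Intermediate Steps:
u = 6 (u = -12*(-1) - 6 = 12 - 6 = 6)
m(r) = r²
h = 444 (h = -3 + (6 + (-21)²) = -3 + (6 + 441) = -3 + 447 = 444)
√(94 - 91) + h*245 = √(94 - 91) + 444*245 = √3 + 108780 = 108780 + √3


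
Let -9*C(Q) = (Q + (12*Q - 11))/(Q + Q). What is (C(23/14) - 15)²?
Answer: 40386025/171396 ≈ 235.63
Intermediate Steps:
C(Q) = -(-11 + 13*Q)/(18*Q) (C(Q) = -(Q + (12*Q - 11))/(9*(Q + Q)) = -(Q + (-11 + 12*Q))/(9*(2*Q)) = -(-11 + 13*Q)*1/(2*Q)/9 = -(-11 + 13*Q)/(18*Q))
(C(23/14) - 15)² = ((11 - 299/14)/(18*((23/14))) - 15)² = ((11 - 299/14)/(18*((23*(1/14)))) - 15)² = ((11 - 13*23/14)/(18*(23/14)) - 15)² = ((1/18)*(14/23)*(11 - 299/14) - 15)² = ((1/18)*(14/23)*(-145/14) - 15)² = (-145/414 - 15)² = (-6355/414)² = 40386025/171396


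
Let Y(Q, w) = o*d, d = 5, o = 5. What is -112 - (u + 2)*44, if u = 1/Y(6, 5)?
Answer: -5044/25 ≈ -201.76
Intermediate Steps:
Y(Q, w) = 25 (Y(Q, w) = 5*5 = 25)
u = 1/25 ≈ 0.040000
-112 - (u + 2)*44 = -112 - (1/25 + 2)*44 = -112 - 1*51/25*44 = -112 - 51/25*44 = -112 - 2244/25 = -5044/25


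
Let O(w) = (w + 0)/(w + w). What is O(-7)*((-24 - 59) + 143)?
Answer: 30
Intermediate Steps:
O(w) = 1/2 (O(w) = w/((2*w)) = w*(1/(2*w)) = 1/2)
O(-7)*((-24 - 59) + 143) = ((-24 - 59) + 143)/2 = (-83 + 143)/2 = (1/2)*60 = 30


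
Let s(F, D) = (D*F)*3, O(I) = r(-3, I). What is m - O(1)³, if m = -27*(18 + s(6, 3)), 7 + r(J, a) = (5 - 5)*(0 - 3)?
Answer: -1601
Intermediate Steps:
r(J, a) = -7 (r(J, a) = -7 + (5 - 5)*(0 - 3) = -7 + 0*(-3) = -7 + 0 = -7)
O(I) = -7
s(F, D) = 3*D*F
m = -1944 (m = -27*(18 + 3*3*6) = -27*(18 + 54) = -27*72 = -1944)
m - O(1)³ = -1944 - 1*(-7)³ = -1944 - 1*(-343) = -1944 + 343 = -1601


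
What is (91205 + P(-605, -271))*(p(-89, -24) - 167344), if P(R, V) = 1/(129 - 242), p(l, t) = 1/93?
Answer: -53464912525508/3503 ≈ -1.5263e+10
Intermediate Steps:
p(l, t) = 1/93
P(R, V) = -1/113 (P(R, V) = 1/(-113) = -1/113)
(91205 + P(-605, -271))*(p(-89, -24) - 167344) = (91205 - 1/113)*(1/93 - 167344) = (10306164/113)*(-15562991/93) = -53464912525508/3503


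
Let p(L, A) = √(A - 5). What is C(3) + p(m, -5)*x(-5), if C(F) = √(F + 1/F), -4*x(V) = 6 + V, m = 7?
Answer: √30/3 - I*√10/4 ≈ 1.8257 - 0.79057*I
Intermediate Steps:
x(V) = -3/2 - V/4 (x(V) = -(6 + V)/4 = -3/2 - V/4)
p(L, A) = √(-5 + A)
C(3) + p(m, -5)*x(-5) = √(3 + 1/3) + √(-5 - 5)*(-3/2 - ¼*(-5)) = √(3 + ⅓) + √(-10)*(-3/2 + 5/4) = √(10/3) + (I*√10)*(-¼) = √30/3 - I*√10/4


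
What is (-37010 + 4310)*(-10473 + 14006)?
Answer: -115529100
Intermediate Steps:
(-37010 + 4310)*(-10473 + 14006) = -32700*3533 = -115529100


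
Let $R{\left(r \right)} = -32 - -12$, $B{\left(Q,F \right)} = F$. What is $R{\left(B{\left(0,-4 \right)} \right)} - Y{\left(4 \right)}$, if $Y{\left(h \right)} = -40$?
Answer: $20$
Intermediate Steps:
$R{\left(r \right)} = -20$ ($R{\left(r \right)} = -32 + 12 = -20$)
$R{\left(B{\left(0,-4 \right)} \right)} - Y{\left(4 \right)} = -20 - -40 = -20 + 40 = 20$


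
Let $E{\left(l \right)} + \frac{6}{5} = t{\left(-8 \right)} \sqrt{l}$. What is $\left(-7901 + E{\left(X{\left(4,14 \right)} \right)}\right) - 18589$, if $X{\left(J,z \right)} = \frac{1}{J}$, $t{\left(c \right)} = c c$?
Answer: $- \frac{132296}{5} \approx -26459.0$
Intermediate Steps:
$t{\left(c \right)} = c^{2}$
$E{\left(l \right)} = - \frac{6}{5} + 64 \sqrt{l}$ ($E{\left(l \right)} = - \frac{6}{5} + \left(-8\right)^{2} \sqrt{l} = - \frac{6}{5} + 64 \sqrt{l}$)
$\left(-7901 + E{\left(X{\left(4,14 \right)} \right)}\right) - 18589 = \left(-7901 - \left(\frac{6}{5} - 64 \sqrt{\frac{1}{4}}\right)\right) - 18589 = \left(-7901 - \left(\frac{6}{5} - \frac{64}{2}\right)\right) - 18589 = \left(-7901 + \left(- \frac{6}{5} + 64 \cdot \frac{1}{2}\right)\right) - 18589 = \left(-7901 + \left(- \frac{6}{5} + 32\right)\right) - 18589 = \left(-7901 + \frac{154}{5}\right) - 18589 = - \frac{39351}{5} - 18589 = - \frac{132296}{5}$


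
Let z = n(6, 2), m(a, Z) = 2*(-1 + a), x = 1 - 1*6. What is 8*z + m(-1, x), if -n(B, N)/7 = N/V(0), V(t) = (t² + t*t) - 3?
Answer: 100/3 ≈ 33.333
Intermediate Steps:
x = -5 (x = 1 - 6 = -5)
m(a, Z) = -2 + 2*a
V(t) = -3 + 2*t² (V(t) = (t² + t²) - 3 = 2*t² - 3 = -3 + 2*t²)
n(B, N) = 7*N/3 (n(B, N) = -7*N/(-3 + 2*0²) = -7*N/(-3 + 2*0) = -7*N/(-3 + 0) = -7*N/(-3) = -7*N*(-1)/3 = -(-7)*N/3 = 7*N/3)
z = 14/3 (z = (7/3)*2 = 14/3 ≈ 4.6667)
8*z + m(-1, x) = 8*(14/3) + (-2 + 2*(-1)) = 112/3 + (-2 - 2) = 112/3 - 4 = 100/3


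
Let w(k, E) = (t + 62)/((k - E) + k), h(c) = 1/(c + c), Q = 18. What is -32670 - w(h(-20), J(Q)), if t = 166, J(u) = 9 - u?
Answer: -5852490/179 ≈ -32695.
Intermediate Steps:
h(c) = 1/(2*c)
w(k, E) = 228/(-E + 2*k) (w(k, E) = (166 + 62)/((k - E) + k) = 228/(-E + 2*k))
-32670 - w(h(-20), J(Q)) = -32670 - 228/(-(9 - 1*18) + 2*((½)/(-20))) = -32670 - 228/(-(9 - 18) + 2*((½)*(-1/20))) = -32670 - 228/(-1*(-9) + 2*(-1/40)) = -32670 - 228/(9 - 1/20) = -32670 - 228/179/20 = -32670 - 228*20/179 = -32670 - 1*4560/179 = -32670 - 4560/179 = -5852490/179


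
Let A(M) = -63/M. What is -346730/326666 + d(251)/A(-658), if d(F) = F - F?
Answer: -173365/163333 ≈ -1.0614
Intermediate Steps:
d(F) = 0
-346730/326666 + d(251)/A(-658) = -346730/326666 + 0/((-63/(-658))) = -346730*1/326666 + 0/((-63*(-1/658))) = -173365/163333 + 0/(9/94) = -173365/163333 + 0*(94/9) = -173365/163333 + 0 = -173365/163333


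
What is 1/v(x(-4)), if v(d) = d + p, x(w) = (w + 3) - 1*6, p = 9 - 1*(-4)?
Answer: ⅙ ≈ 0.16667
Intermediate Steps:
p = 13 (p = 9 + 4 = 13)
x(w) = -3 + w (x(w) = (3 + w) - 6 = -3 + w)
v(d) = 13 + d (v(d) = d + 13 = 13 + d)
1/v(x(-4)) = 1/(13 + (-3 - 4)) = 1/(13 - 7) = 1/6 = ⅙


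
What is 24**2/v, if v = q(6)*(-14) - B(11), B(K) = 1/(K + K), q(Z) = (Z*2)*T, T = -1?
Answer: 12672/3695 ≈ 3.4295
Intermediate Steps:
q(Z) = -2*Z (q(Z) = (Z*2)*(-1) = (2*Z)*(-1) = -2*Z)
B(K) = 1/(2*K)
v = 3695/22 (v = -2*6*(-14) - 1/(2*11) = -12*(-14) - 1/(2*11) = 168 - 1*1/22 = 168 - 1/22 = 3695/22 ≈ 167.95)
24**2/v = 24**2/(3695/22) = 576*(22/3695) = 12672/3695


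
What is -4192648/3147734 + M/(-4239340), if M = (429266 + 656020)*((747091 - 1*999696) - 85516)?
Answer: 41252441432093303/476582666270 ≈ 86559.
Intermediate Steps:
M = -366957987606 (M = 1085286*((747091 - 999696) - 85516) = 1085286*(-252605 - 85516) = 1085286*(-338121) = -366957987606)
-4192648/3147734 + M/(-4239340) = -4192648/3147734 - 366957987606/(-4239340) = -4192648*1/3147734 - 366957987606*(-1/4239340) = -2096324/1573867 + 26211284829/302810 = 41252441432093303/476582666270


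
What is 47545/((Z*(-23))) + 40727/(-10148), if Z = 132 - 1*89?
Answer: -12157341/233404 ≈ -52.087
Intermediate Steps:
Z = 43 (Z = 132 - 89 = 43)
47545/((Z*(-23))) + 40727/(-10148) = 47545/((43*(-23))) + 40727/(-10148) = 47545/(-989) + 40727*(-1/10148) = 47545*(-1/989) - 40727/10148 = -47545/989 - 40727/10148 = -12157341/233404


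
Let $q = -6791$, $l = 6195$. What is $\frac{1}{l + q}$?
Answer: $- \frac{1}{596} \approx -0.0016779$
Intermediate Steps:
$\frac{1}{l + q} = \frac{1}{6195 - 6791} = \frac{1}{-596} = - \frac{1}{596}$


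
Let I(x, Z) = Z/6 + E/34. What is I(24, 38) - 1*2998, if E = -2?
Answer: -152578/51 ≈ -2991.7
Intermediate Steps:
I(x, Z) = -1/17 + Z/6 (I(x, Z) = Z/6 - 2/34 = Z*(⅙) - 2*1/34 = Z/6 - 1/17 = -1/17 + Z/6)
I(24, 38) - 1*2998 = (-1/17 + (⅙)*38) - 1*2998 = (-1/17 + 19/3) - 2998 = 320/51 - 2998 = -152578/51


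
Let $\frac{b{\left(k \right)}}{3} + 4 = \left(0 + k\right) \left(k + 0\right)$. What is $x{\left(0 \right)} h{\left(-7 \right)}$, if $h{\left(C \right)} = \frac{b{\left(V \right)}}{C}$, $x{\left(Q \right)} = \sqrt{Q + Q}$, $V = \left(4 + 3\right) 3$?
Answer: $0$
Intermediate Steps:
$V = 21$ ($V = 7 \cdot 3 = 21$)
$b{\left(k \right)} = -12 + 3 k^{2}$ ($b{\left(k \right)} = -12 + 3 \left(0 + k\right) \left(k + 0\right) = -12 + 3 k k = -12 + 3 k^{2}$)
$x{\left(Q \right)} = \sqrt{2} \sqrt{Q}$ ($x{\left(Q \right)} = \sqrt{2 Q} = \sqrt{2} \sqrt{Q}$)
$h{\left(C \right)} = \frac{1311}{C}$ ($h{\left(C \right)} = \frac{-12 + 3 \cdot 21^{2}}{C} = \frac{-12 + 3 \cdot 441}{C} = \frac{-12 + 1323}{C} = \frac{1311}{C}$)
$x{\left(0 \right)} h{\left(-7 \right)} = \sqrt{2} \sqrt{0} \frac{1311}{-7} = \sqrt{2} \cdot 0 \cdot 1311 \left(- \frac{1}{7}\right) = 0 \left(- \frac{1311}{7}\right) = 0$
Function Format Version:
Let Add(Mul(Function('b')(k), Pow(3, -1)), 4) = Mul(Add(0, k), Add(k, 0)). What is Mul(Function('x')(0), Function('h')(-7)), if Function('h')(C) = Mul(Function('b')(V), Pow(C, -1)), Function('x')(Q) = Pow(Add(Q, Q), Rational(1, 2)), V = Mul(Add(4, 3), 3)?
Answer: 0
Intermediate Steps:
V = 21 (V = Mul(7, 3) = 21)
Function('b')(k) = Add(-12, Mul(3, Pow(k, 2))) (Function('b')(k) = Add(-12, Mul(3, Mul(Add(0, k), Add(k, 0)))) = Add(-12, Mul(3, Mul(k, k))) = Add(-12, Mul(3, Pow(k, 2))))
Function('x')(Q) = Mul(Pow(2, Rational(1, 2)), Pow(Q, Rational(1, 2))) (Function('x')(Q) = Pow(Mul(2, Q), Rational(1, 2)) = Mul(Pow(2, Rational(1, 2)), Pow(Q, Rational(1, 2))))
Function('h')(C) = Mul(1311, Pow(C, -1)) (Function('h')(C) = Mul(Add(-12, Mul(3, Pow(21, 2))), Pow(C, -1)) = Mul(Add(-12, Mul(3, 441)), Pow(C, -1)) = Mul(Add(-12, 1323), Pow(C, -1)) = Mul(1311, Pow(C, -1)))
Mul(Function('x')(0), Function('h')(-7)) = Mul(Mul(Pow(2, Rational(1, 2)), Pow(0, Rational(1, 2))), Mul(1311, Pow(-7, -1))) = Mul(Mul(Pow(2, Rational(1, 2)), 0), Mul(1311, Rational(-1, 7))) = Mul(0, Rational(-1311, 7)) = 0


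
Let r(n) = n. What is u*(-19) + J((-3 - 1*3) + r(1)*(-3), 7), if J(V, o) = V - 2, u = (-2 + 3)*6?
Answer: -125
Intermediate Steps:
u = 6 (u = 1*6 = 6)
J(V, o) = -2 + V
u*(-19) + J((-3 - 1*3) + r(1)*(-3), 7) = 6*(-19) + (-2 + ((-3 - 1*3) + 1*(-3))) = -114 + (-2 + ((-3 - 3) - 3)) = -114 + (-2 + (-6 - 3)) = -114 + (-2 - 9) = -114 - 11 = -125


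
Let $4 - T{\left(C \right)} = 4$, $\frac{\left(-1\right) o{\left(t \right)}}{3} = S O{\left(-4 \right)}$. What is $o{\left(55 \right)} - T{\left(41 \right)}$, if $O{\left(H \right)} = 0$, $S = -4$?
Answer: $0$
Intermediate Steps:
$o{\left(t \right)} = 0$ ($o{\left(t \right)} = - 3 \left(\left(-4\right) 0\right) = \left(-3\right) 0 = 0$)
$T{\left(C \right)} = 0$ ($T{\left(C \right)} = 4 - 4 = 0$)
$o{\left(55 \right)} - T{\left(41 \right)} = 0 - 0 = 0 + 0 = 0$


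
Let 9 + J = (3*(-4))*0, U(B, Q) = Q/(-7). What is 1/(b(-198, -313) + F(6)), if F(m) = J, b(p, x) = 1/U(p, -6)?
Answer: -6/47 ≈ -0.12766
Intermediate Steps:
U(B, Q) = -Q/7 (U(B, Q) = Q*(-⅐) = -Q/7)
J = -9 (J = -9 + (3*(-4))*0 = -9 - 12*0 = -9 + 0 = -9)
b(p, x) = 7/6 (b(p, x) = 1/(-⅐*(-6)) = 1/(6/7) = 7/6)
F(m) = -9
1/(b(-198, -313) + F(6)) = 1/(7/6 - 9) = 1/(-47/6) = -6/47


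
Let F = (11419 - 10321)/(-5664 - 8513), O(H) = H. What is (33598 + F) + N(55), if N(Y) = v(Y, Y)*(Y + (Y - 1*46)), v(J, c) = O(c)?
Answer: 526220788/14177 ≈ 37118.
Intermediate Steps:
v(J, c) = c
N(Y) = Y*(-46 + 2*Y) (N(Y) = Y*(Y + (Y - 1*46)) = Y*(Y + (Y - 46)) = Y*(Y + (-46 + Y)) = Y*(-46 + 2*Y))
F = -1098/14177 (F = 1098/(-14177) = 1098*(-1/14177) = -1098/14177 ≈ -0.077449)
(33598 + F) + N(55) = (33598 - 1098/14177) + 2*55*(-23 + 55) = 476317748/14177 + 2*55*32 = 476317748/14177 + 3520 = 526220788/14177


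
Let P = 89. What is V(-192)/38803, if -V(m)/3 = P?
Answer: -267/38803 ≈ -0.0068809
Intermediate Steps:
V(m) = -267 (V(m) = -3*89 = -267)
V(-192)/38803 = -267/38803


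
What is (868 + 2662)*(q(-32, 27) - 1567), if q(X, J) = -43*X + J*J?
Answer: 1899140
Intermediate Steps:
q(X, J) = J² - 43*X (q(X, J) = -43*X + J² = J² - 43*X)
(868 + 2662)*(q(-32, 27) - 1567) = (868 + 2662)*((27² - 43*(-32)) - 1567) = 3530*((729 + 1376) - 1567) = 3530*(2105 - 1567) = 3530*538 = 1899140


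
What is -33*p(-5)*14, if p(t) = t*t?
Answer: -11550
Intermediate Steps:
p(t) = t²
-33*p(-5)*14 = -33*(-5)²*14 = -33*25*14 = -825*14 = -11550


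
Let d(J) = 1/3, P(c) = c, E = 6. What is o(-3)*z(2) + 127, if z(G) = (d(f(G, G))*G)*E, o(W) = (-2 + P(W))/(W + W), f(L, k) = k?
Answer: 391/3 ≈ 130.33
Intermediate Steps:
o(W) = (-2 + W)/(2*W) (o(W) = (-2 + W)/(W + W) = (-2 + W)/((2*W)) = (-2 + W)*(1/(2*W)) = (-2 + W)/(2*W))
d(J) = 1/3
z(G) = 2*G (z(G) = (G/3)*6 = 2*G)
o(-3)*z(2) + 127 = ((1/2)*(-2 - 3)/(-3))*(2*2) + 127 = ((1/2)*(-1/3)*(-5))*4 + 127 = (5/6)*4 + 127 = 10/3 + 127 = 391/3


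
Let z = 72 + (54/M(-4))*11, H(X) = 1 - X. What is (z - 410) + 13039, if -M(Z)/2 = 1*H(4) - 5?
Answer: 101905/8 ≈ 12738.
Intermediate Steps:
M(Z) = 16 (M(Z) = -2*(1*(1 - 1*4) - 5) = -2*(1*(1 - 4) - 5) = -2*(1*(-3) - 5) = -2*(-3 - 5) = -2*(-8) = 16)
z = 873/8 (z = 72 + (54/16)*11 = 72 + (54*(1/16))*11 = 72 + (27/8)*11 = 72 + 297/8 = 873/8 ≈ 109.13)
(z - 410) + 13039 = (873/8 - 410) + 13039 = -2407/8 + 13039 = 101905/8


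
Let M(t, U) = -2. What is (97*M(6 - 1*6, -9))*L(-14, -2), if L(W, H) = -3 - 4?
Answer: 1358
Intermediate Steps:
L(W, H) = -7
(97*M(6 - 1*6, -9))*L(-14, -2) = (97*(-2))*(-7) = -194*(-7) = 1358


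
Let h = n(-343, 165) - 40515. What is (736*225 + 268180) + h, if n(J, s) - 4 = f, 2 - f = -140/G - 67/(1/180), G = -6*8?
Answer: 4863937/12 ≈ 4.0533e+5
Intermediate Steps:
G = -48
f = 144709/12 (f = 2 - (-140/(-48) - 67/(1/180)) = 2 - (-140*(-1/48) - 67/1/180) = 2 - (35/12 - 67*180) = 2 - (35/12 - 12060) = 2 - 1*(-144685/12) = 2 + 144685/12 = 144709/12 ≈ 12059.)
n(J, s) = 144757/12 (n(J, s) = 4 + 144709/12 = 144757/12)
h = -341423/12 (h = 144757/12 - 40515 = -341423/12 ≈ -28452.)
(736*225 + 268180) + h = (736*225 + 268180) - 341423/12 = (165600 + 268180) - 341423/12 = 433780 - 341423/12 = 4863937/12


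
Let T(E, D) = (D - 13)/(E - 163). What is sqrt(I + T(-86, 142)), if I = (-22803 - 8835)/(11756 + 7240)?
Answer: I*sqrt(150781228066)/262778 ≈ 1.4777*I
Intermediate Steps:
T(E, D) = (-13 + D)/(-163 + E)
I = -5273/3166 (I = -31638/18996 = -31638*1/18996 = -5273/3166 ≈ -1.6655)
sqrt(I + T(-86, 142)) = sqrt(-5273/3166 + (-13 + 142)/(-163 - 86)) = sqrt(-5273/3166 + 129/(-249)) = sqrt(-5273/3166 - 1/249*129) = sqrt(-5273/3166 - 43/83) = sqrt(-573797/262778) = I*sqrt(150781228066)/262778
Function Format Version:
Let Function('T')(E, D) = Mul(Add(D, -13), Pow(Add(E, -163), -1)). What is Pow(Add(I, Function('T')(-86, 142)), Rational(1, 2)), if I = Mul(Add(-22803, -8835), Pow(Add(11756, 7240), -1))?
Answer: Mul(Rational(1, 262778), I, Pow(150781228066, Rational(1, 2))) ≈ Mul(1.4777, I)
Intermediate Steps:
Function('T')(E, D) = Mul(Pow(Add(-163, E), -1), Add(-13, D)) (Function('T')(E, D) = Mul(Add(-13, D), Pow(Add(-163, E), -1)) = Mul(Pow(Add(-163, E), -1), Add(-13, D)))
I = Rational(-5273, 3166) (I = Mul(-31638, Pow(18996, -1)) = Mul(-31638, Rational(1, 18996)) = Rational(-5273, 3166) ≈ -1.6655)
Pow(Add(I, Function('T')(-86, 142)), Rational(1, 2)) = Pow(Add(Rational(-5273, 3166), Mul(Pow(Add(-163, -86), -1), Add(-13, 142))), Rational(1, 2)) = Pow(Add(Rational(-5273, 3166), Mul(Pow(-249, -1), 129)), Rational(1, 2)) = Pow(Add(Rational(-5273, 3166), Mul(Rational(-1, 249), 129)), Rational(1, 2)) = Pow(Add(Rational(-5273, 3166), Rational(-43, 83)), Rational(1, 2)) = Pow(Rational(-573797, 262778), Rational(1, 2)) = Mul(Rational(1, 262778), I, Pow(150781228066, Rational(1, 2)))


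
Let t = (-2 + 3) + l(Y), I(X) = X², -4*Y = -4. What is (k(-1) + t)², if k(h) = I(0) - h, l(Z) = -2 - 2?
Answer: 4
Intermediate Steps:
Y = 1 (Y = -¼*(-4) = 1)
l(Z) = -4
k(h) = -h (k(h) = 0² - h = 0 - h = -h)
t = -3 (t = (-2 + 3) - 4 = 1 - 4 = -3)
(k(-1) + t)² = (-1*(-1) - 3)² = (1 - 3)² = (-2)² = 4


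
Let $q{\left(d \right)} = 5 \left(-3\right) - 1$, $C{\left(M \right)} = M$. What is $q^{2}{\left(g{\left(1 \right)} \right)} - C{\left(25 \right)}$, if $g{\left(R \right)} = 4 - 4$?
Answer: $231$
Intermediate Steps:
$g{\left(R \right)} = 0$
$q{\left(d \right)} = -16$ ($q{\left(d \right)} = -15 - 1 = -16$)
$q^{2}{\left(g{\left(1 \right)} \right)} - C{\left(25 \right)} = \left(-16\right)^{2} - 25 = 256 - 25 = 231$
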